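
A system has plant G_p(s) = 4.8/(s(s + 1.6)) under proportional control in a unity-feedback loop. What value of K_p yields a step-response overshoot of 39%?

From %OS = 100·exp(−πζ/√(1−ζ²)) = 39%, ζ = −ln(0.39)/√(π²+ln²(0.39)) = 0.2871.
Characteristic equation s² + 1.6s + 4.8K_p = 0 gives ζ = 1.6/(2√(4.8K_p)).
Setting ζ = 0.2871: √(4.8K_p) = 1.6/(2·0.2871) = 2.786, so K_p = 7.764/4.8 = 1.62.

K_p = 1.62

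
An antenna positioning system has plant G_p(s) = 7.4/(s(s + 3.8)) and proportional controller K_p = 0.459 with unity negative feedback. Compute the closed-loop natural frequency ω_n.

The closed-loop denominator is s(s+3.8) + 0.459·7.4 = s² + 3.8s + 3.397.
So ω_n² = 3.397 ⇒ ω_n = 1.843 rad/s, and ζ = 3.8/(2ω_n) = 1.03.

ω_n = 1.84 rad/s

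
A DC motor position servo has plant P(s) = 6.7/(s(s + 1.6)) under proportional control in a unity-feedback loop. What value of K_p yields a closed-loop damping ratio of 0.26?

K_p = 1.41

Closed-loop characteristic equation: s² + 1.6s + K_p·6.7 = 0.
So ω_n = √(6.7K_p) and 2ζω_n = 1.6, giving ζ = 1.6/(2√(6.7K_p)).
Setting ζ = 0.26: √(6.7K_p) = 1.6/(2·0.26) = 3.077, so K_p = 9.467/6.7 = 1.41.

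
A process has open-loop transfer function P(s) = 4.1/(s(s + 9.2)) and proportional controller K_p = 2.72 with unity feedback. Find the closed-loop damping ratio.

ζ = 1.38

With unity feedback the closed-loop characteristic equation is s² + 9.2s + 2.72·4.1 = s² + 9.2s + 11.15 = 0.
So ω_n² = 11.15 ⇒ ω_n = 3.339 rad/s, and ζ = 9.2/(2ω_n) = 1.38.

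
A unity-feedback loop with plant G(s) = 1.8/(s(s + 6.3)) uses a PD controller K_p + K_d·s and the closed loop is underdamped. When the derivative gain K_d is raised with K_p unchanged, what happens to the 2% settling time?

Characteristic equation s² + (6.3 + 1.8K_d)s + 1.8K_p = 0: raising K_d increases ζω_n = (6.3+1.8K_d)/2 while the loop stays underdamped, so T_s ≈ 4/(ζω_n) decreases.

decrease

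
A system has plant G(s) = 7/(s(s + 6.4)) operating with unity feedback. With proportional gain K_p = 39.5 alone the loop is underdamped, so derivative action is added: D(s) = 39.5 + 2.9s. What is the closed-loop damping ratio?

ζ = 0.803

Forward path: (39.5 + 2.9s)·7/(s(s+6.4)). The closed-loop characteristic equation is s² + (6.4 + 7·2.9)s + 7·39.5 = 0.
That is s² + 26.7s + 276.5 = 0, so ω_n = 16.63 rad/s and ζ = 26.7/(2·16.63) = 0.8028.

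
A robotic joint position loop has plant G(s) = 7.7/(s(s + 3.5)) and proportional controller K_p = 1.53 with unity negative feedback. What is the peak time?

T_p = 1.06 s

The closed-loop denominator s² + 3.5s + 11.78 gives ω_n = √11.78 = 3.432 and ζ = 3.5/(2ω_n) = 0.5099.
Damped frequency ω_d = ω_n√(1−ζ²) = 2.953 rad/s, so peak time T_p = π/ω_d = 1.06 s.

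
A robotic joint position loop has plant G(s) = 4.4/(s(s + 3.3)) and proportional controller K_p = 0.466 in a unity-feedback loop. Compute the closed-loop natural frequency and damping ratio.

ω_n = 1.43 rad/s, ζ = 1.15

1 + K_p·G(s) = 0 gives s² + 3.3s + 2.05 = 0.
So ω_n² = 2.05 ⇒ ω_n = 1.432 rad/s, and ζ = 3.3/(2ω_n) = 1.15.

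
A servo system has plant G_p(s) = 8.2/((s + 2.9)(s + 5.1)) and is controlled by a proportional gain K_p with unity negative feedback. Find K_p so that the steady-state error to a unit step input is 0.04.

K_p = 43.3

The loop is type 0, so e_ss(step) = 1/(1 + K_pos) with K_pos = K_p·G_p(0).
G_p(0) = 0.5544. Require 1/(1 + K_p·0.5544) = 0.04, so 1 + 0.5544·K_p = 25.
K_p = (25 − 1)/0.5544 = 43.3.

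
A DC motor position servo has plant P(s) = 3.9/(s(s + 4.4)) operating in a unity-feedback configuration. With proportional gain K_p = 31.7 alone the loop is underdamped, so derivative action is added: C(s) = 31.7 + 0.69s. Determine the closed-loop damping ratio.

ζ = 0.319

Forward path: (31.7 + 0.69s)·3.9/(s(s+4.4)). The closed-loop characteristic equation is s² + (4.4 + 3.9·0.69)s + 3.9·31.7 = 0.
That is s² + 7.091s + 123.6 = 0, so ω_n = 11.12 rad/s and ζ = 7.091/(2·11.12) = 0.3189.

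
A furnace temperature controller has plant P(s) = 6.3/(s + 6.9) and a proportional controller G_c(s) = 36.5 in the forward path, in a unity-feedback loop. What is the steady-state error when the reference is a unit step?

The loop is type 0. Static position error constant K_pos = G_c(0)·P(0) = 36.5·0.913 = 33.33.
Steady-state error to a unit step: e_ss = 1/(1+K_pos) = 1/34.33 = 0.0291.

0.0291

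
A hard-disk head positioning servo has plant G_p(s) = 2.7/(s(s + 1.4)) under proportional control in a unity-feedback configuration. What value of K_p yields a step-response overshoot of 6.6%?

From %OS = 100·exp(−πζ/√(1−ζ²)) = 6.6%, ζ = −ln(0.066)/√(π²+ln²(0.066)) = 0.6543.
Characteristic equation s² + 1.4s + 2.7K_p = 0 gives ζ = 1.4/(2√(2.7K_p)).
Setting ζ = 0.6543: √(2.7K_p) = 1.4/(2·0.6543) = 1.07, so K_p = 1.145/2.7 = 0.424.

K_p = 0.424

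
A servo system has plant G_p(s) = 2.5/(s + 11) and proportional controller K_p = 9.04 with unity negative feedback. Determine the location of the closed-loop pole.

Closed-loop transfer function: T(s) = K_p·G_p(s)/(1 + K_p·G_p(s)) = 22.6/(s + 11 + 22.6) = 22.6/(s + 33.6).
The closed-loop pole is at s = −33.6.

s = -33.6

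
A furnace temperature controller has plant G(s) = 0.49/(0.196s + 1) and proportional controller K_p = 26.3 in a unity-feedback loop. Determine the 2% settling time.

T_s ≈ 0.0565 s

Closed loop: T(s) = K_p·G/(1+K_p·G) = 12.89/(0.196s + 1 + 12.89), with pole at s = −(1 + 12.89)/0.196 = −70.85.
τ = 1/70.85 = 0.01411 s, so 2% settling time ≈ 4τ = 0.0565 s.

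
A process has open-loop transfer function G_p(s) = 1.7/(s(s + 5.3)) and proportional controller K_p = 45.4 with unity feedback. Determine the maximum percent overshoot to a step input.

The closed-loop denominator s² + 5.3s + 77.18 gives ω_n = √77.18 = 8.785 and ζ = 5.3/(2ω_n) = 0.3016.
%OS = 100·exp(−πζ/√(1−ζ²)) = 100·exp(−π·0.3016/√0.909) = 37%.

37%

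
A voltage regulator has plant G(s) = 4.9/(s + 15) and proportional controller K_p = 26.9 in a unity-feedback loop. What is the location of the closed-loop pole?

Closed-loop transfer function: T(s) = K_p·G(s)/(1 + K_p·G(s)) = 131.8/(s + 15 + 131.8) = 131.8/(s + 146.8).
The closed-loop pole is at s = −146.8.

s = -146.8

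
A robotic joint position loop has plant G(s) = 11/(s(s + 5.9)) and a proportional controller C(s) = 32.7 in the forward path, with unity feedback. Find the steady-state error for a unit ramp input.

0.0164

The loop has one pole at the origin (type 1). Velocity error constant K_v = lim_{s→0} s·C(s)G(s) = 32.7·11/5.9 = 60.97.
Steady-state error to a unit ramp: e_ss = 1/K_v = 0.0164.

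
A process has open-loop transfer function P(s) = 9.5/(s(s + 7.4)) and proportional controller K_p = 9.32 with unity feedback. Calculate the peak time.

Closed-loop characteristic equation: s² + 7.4s + 88.54 = 0, so ω_n = 9.41 rad/s and ζ = 7.4/(2·9.41) = 0.3932.
Damped frequency ω_d = ω_n√(1−ζ²) = 8.652 rad/s, so peak time T_p = π/ω_d = 0.363 s.

T_p = 0.363 s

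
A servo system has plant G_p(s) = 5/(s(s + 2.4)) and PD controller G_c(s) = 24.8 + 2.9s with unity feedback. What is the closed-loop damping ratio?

ζ = 0.759

Forward path: (24.8 + 2.9s)·5/(s(s+2.4)). The closed-loop characteristic equation is s² + (2.4 + 5·2.9)s + 5·24.8 = 0.
That is s² + 16.9s + 124 = 0, so ω_n = 11.14 rad/s and ζ = 16.9/(2·11.14) = 0.7588.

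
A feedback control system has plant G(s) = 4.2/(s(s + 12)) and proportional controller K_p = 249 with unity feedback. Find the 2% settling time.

T_s ≈ 0.667 s

The closed-loop denominator s² + 12s + 1046 gives ω_n = √1046 = 32.34 and ζ = 12/(2ω_n) = 0.1855.
2% settling time T_s ≈ 4/(ζω_n) = 4/6 = 0.667 s.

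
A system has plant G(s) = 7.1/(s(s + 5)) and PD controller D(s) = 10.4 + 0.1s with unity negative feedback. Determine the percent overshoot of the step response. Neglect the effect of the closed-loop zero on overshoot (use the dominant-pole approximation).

33.1%

Forward path: (10.4 + 0.1s)·7.1/(s(s+5)). The closed-loop characteristic equation is s² + (5 + 7.1·0.1)s + 7.1·10.4 = 0.
That is s² + 5.71s + 73.84 = 0, so ω_n = 8.593 rad/s and ζ = 5.71/(2·8.593) = 0.3322.
%OS = 100·exp(−πζ/√(1−ζ²)) = 33.1%.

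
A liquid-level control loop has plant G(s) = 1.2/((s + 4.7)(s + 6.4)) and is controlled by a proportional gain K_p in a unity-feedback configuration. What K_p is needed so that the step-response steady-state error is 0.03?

Steady-state error for a unit step on this type-0 loop is 1/(1 + K_p·G(0)).
G(0) = 0.03989. Require 1/(1 + K_p·0.03989) = 0.03, so 1 + 0.03989·K_p = 33.33.
K_p = (33.33 − 1)/0.03989 = 810.

K_p = 810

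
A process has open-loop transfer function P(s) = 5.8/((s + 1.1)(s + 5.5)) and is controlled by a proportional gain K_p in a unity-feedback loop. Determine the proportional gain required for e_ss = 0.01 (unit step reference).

Steady-state error for a unit step on this type-0 loop is 1/(1 + K_p·P(0)).
P(0) = 0.9587. Require 1/(1 + K_p·0.9587) = 0.01, so 1 + 0.9587·K_p = 100.
K_p = (100 − 1)/0.9587 = 103.

K_p = 103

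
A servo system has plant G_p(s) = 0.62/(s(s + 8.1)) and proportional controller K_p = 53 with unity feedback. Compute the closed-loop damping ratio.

ζ = 0.707

1 + K_p·G_p(s) = 0 gives s² + 8.1s + 32.86 = 0.
So ω_n² = 32.86 ⇒ ω_n = 5.732 rad/s, and ζ = 8.1/(2ω_n) = 0.707.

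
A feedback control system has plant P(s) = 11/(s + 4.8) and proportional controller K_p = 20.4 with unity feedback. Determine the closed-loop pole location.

s = -229.2

Closed-loop transfer function: T(s) = K_p·P(s)/(1 + K_p·P(s)) = 224.4/(s + 4.8 + 224.4) = 224.4/(s + 229.2).
The closed-loop pole is at s = −229.2.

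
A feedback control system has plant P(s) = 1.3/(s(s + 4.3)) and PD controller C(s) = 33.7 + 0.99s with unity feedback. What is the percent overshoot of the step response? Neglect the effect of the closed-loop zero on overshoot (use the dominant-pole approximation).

23.2%

Forward path: (33.7 + 0.99s)·1.3/(s(s+4.3)). The closed-loop characteristic equation is s² + (4.3 + 1.3·0.99)s + 1.3·33.7 = 0.
That is s² + 5.587s + 43.81 = 0, so ω_n = 6.619 rad/s and ζ = 5.587/(2·6.619) = 0.422.
%OS = 100·exp(−πζ/√(1−ζ²)) = 23.2%.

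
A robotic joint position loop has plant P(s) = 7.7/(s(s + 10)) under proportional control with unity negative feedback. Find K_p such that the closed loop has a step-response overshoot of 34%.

K_p = 30.8

From %OS = 100·exp(−πζ/√(1−ζ²)) = 34%, ζ = −ln(0.34)/√(π²+ln²(0.34)) = 0.3248.
Characteristic equation s² + 10s + 7.7K_p = 0 gives ζ = 10/(2√(7.7K_p)).
Setting ζ = 0.3248: √(7.7K_p) = 10/(2·0.3248) = 15.4, so K_p = 237/7.7 = 30.8.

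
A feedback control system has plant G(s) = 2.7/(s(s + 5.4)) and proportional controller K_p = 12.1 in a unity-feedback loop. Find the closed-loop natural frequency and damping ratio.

ω_n = 5.72 rad/s, ζ = 0.472

1 + K_p·G(s) = 0 gives s² + 5.4s + 32.67 = 0.
Matching s² + 2ζω_n s + ω_n²: ω_n = √32.67 = 5.716 rad/s and 2ζω_n = 5.4, so ζ = 5.4/(2·5.716) = 0.472.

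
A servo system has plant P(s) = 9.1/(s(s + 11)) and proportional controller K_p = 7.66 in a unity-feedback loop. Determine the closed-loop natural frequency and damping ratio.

1 + K_p·P(s) = 0 gives s² + 11s + 69.71 = 0.
Matching s² + 2ζω_n s + ω_n²: ω_n = √69.71 = 8.349 rad/s and 2ζω_n = 11, so ζ = 11/(2·8.349) = 0.659.

ω_n = 8.35 rad/s, ζ = 0.659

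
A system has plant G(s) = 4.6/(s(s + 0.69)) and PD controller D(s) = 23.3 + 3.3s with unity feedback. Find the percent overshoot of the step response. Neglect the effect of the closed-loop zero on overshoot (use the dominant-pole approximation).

Forward path: (23.3 + 3.3s)·4.6/(s(s+0.69)). The closed-loop characteristic equation is s² + (0.69 + 4.6·3.3)s + 4.6·23.3 = 0.
That is s² + 15.87s + 107.2 = 0, so ω_n = 10.35 rad/s and ζ = 15.87/(2·10.35) = 0.7665.
%OS = 100·exp(−πζ/√(1−ζ²)) = 2.35%.

2.35%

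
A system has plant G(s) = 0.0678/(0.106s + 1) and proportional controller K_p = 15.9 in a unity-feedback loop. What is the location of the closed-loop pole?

Closed loop: T(s) = K_p·G/(1+K_p·G) = 1.078/(0.106s + 1 + 1.078), with pole at s = −(1 + 1.078)/0.106 = −19.6.

s = -19.6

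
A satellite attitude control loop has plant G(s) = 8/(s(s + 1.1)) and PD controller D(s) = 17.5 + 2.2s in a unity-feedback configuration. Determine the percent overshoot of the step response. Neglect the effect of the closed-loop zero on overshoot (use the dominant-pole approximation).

1.74%

Forward path: (17.5 + 2.2s)·8/(s(s+1.1)). The closed-loop characteristic equation is s² + (1.1 + 8·2.2)s + 8·17.5 = 0.
That is s² + 18.7s + 140 = 0, so ω_n = 11.83 rad/s and ζ = 18.7/(2·11.83) = 0.7902.
%OS = 100·exp(−πζ/√(1−ζ²)) = 1.74%.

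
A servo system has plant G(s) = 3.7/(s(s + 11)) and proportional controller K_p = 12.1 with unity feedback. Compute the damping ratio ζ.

The closed-loop denominator is s(s+11) + 12.1·3.7 = s² + 11s + 44.77.
Matching s² + 2ζω_n s + ω_n²: ω_n = √44.77 = 6.691 rad/s and 2ζω_n = 11, so ζ = 11/(2·6.691) = 0.822.

ζ = 0.822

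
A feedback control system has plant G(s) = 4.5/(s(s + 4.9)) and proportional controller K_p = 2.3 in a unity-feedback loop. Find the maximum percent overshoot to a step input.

From 1 + K_pG(s) = 0: s² + 4.9s + 10.35 = 0 ⇒ ω_n = 3.217, ζ = 0.7615.
%OS = 100·exp(−πζ/√(1−ζ²)) = 100·exp(−π·0.7615/√0.42) = 2.49%.

2.49%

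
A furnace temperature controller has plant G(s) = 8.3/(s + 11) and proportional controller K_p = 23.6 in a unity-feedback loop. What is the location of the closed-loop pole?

Closed-loop transfer function: T(s) = K_p·G(s)/(1 + K_p·G(s)) = 195.9/(s + 11 + 195.9) = 195.9/(s + 206.9).
The closed-loop pole is at s = −206.9.

s = -206.9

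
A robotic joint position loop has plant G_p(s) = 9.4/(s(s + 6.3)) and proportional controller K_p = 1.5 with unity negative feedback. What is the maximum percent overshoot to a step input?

The closed-loop denominator s² + 6.3s + 14.1 gives ω_n = √14.1 = 3.755 and ζ = 6.3/(2ω_n) = 0.8389.
%OS = 100·exp(−πζ/√(1−ζ²)) = 100·exp(−π·0.8389/√0.2963) = 0.789%.

0.789%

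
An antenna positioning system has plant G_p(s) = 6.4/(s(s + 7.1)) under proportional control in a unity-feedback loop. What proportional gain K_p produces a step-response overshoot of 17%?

K_p = 8.16

From %OS = 100·exp(−πζ/√(1−ζ²)) = 17%, ζ = −ln(0.17)/√(π²+ln²(0.17)) = 0.4913.
Characteristic equation s² + 7.1s + 6.4K_p = 0 gives ζ = 7.1/(2√(6.4K_p)).
Setting ζ = 0.4913: √(6.4K_p) = 7.1/(2·0.4913) = 7.226, so K_p = 52.22/6.4 = 8.16.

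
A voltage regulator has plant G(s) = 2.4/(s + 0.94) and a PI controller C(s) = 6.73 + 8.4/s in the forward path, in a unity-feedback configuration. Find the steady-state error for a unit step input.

0

The open loop C(s)G(s) has a pole at the origin (type 1), so the static position error constant is infinite and e_ss = 1/(1+∞) = 0.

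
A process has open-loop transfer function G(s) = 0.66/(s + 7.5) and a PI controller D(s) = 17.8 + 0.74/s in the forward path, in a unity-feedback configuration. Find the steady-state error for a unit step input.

0

The open loop D(s)G(s) has a pole at the origin (type 1), so the static position error constant is infinite and e_ss = 1/(1+∞) = 0.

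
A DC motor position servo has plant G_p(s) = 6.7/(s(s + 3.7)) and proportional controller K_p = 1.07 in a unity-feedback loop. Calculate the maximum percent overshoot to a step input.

Closed-loop characteristic equation: s² + 3.7s + 7.169 = 0, so ω_n = 2.677 rad/s and ζ = 3.7/(2·2.677) = 0.6909.
%OS = 100·exp(−πζ/√(1−ζ²)) = 100·exp(−π·0.6909/√0.5226) = 4.97%.

4.97%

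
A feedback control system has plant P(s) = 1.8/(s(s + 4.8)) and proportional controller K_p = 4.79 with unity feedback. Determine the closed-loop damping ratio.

1 + K_p·P(s) = 0 gives s² + 4.8s + 8.622 = 0.
So ω_n² = 8.622 ⇒ ω_n = 2.936 rad/s, and ζ = 4.8/(2ω_n) = 0.817.

ζ = 0.817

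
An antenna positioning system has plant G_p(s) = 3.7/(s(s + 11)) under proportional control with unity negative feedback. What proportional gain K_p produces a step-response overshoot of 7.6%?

K_p = 20.3

From %OS = 100·exp(−πζ/√(1−ζ²)) = 7.6%, ζ = −ln(0.076)/√(π²+ln²(0.076)) = 0.6342.
Characteristic equation s² + 11s + 3.7K_p = 0 gives ζ = 11/(2√(3.7K_p)).
Setting ζ = 0.6342: √(3.7K_p) = 11/(2·0.6342) = 8.672, so K_p = 75.21/3.7 = 20.3.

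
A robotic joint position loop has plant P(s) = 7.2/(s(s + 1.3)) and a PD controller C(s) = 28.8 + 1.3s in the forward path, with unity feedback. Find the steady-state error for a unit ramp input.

The loop has one pole at the origin (type 1). Velocity error constant K_v = lim_{s→0} s·C(s)P(s) = 28.8·7.2/1.3 = 159.5.
Steady-state error to a unit ramp: e_ss = 1/K_v = 0.00627.

0.00627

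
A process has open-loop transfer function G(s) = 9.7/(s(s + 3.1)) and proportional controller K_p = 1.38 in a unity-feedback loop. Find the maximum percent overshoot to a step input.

23%

From 1 + K_pG(s) = 0: s² + 3.1s + 13.39 = 0 ⇒ ω_n = 3.659, ζ = 0.4236.
%OS = 100·exp(−πζ/√(1−ζ²)) = 100·exp(−π·0.4236/√0.8205) = 23%.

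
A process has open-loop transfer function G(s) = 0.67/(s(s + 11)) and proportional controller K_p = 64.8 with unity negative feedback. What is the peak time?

T_p = 0.866 s

Closed-loop characteristic equation: s² + 11s + 43.42 = 0, so ω_n = 6.589 rad/s and ζ = 11/(2·6.589) = 0.8347.
Damped frequency ω_d = ω_n√(1−ζ²) = 3.628 rad/s, so peak time T_p = π/ω_d = 0.866 s.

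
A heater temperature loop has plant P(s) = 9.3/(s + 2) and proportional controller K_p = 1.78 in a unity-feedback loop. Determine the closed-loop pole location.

s = -18.55

Closed-loop transfer function: T(s) = K_p·P(s)/(1 + K_p·P(s)) = 16.55/(s + 2 + 16.55) = 16.55/(s + 18.55).
The closed-loop pole is at s = −18.55.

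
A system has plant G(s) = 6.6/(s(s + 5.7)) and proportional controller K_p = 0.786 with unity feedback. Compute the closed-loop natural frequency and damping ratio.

ω_n = 2.28 rad/s, ζ = 1.25

1 + K_p·G(s) = 0 gives s² + 5.7s + 5.188 = 0.
Matching s² + 2ζω_n s + ω_n²: ω_n = √5.188 = 2.278 rad/s and 2ζω_n = 5.7, so ζ = 5.7/(2·2.278) = 1.25.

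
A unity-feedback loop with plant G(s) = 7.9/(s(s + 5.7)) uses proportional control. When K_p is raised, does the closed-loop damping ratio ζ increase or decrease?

decrease

ζ = 5.7/(2√(7.9K_p)); increasing K_p raises the denominator, so ζ falls.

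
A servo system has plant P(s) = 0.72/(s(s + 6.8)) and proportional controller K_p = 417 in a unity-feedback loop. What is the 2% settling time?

Closed-loop characteristic equation: s² + 6.8s + 300.2 = 0, so ω_n = 17.33 rad/s and ζ = 6.8/(2·17.33) = 0.1962.
2% settling time T_s ≈ 4/(ζω_n) = 4/3.4 = 1.18 s.

T_s ≈ 1.18 s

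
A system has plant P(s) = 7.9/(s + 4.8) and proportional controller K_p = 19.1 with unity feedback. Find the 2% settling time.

Closed-loop transfer function: T(s) = K_p·P(s)/(1 + K_p·P(s)) = 150.9/(s + 4.8 + 150.9) = 150.9/(s + 155.7).
Time constant τ = 1/155.7 = 0.006423 s, so the 2% settling time is about 4τ = 0.0257 s.

T_s ≈ 0.0257 s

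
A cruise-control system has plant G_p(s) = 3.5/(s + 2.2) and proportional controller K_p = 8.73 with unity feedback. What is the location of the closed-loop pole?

Closed-loop transfer function: T(s) = K_p·G_p(s)/(1 + K_p·G_p(s)) = 30.55/(s + 2.2 + 30.55) = 30.55/(s + 32.76).
The closed-loop pole is at s = −32.76.

s = -32.76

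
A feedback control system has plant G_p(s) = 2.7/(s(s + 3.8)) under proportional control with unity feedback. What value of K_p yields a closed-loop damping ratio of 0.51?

K_p = 5.14

Closed-loop characteristic equation: s² + 3.8s + K_p·2.7 = 0.
So ω_n = √(2.7K_p) and 2ζω_n = 3.8, giving ζ = 3.8/(2√(2.7K_p)).
Setting ζ = 0.51: √(2.7K_p) = 3.8/(2·0.51) = 3.725, so K_p = 13.88/2.7 = 5.14.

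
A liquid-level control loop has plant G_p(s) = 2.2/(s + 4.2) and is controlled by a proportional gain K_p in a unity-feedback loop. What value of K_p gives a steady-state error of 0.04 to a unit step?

For a type-0 loop with proportional control, e_ss = 1/(1 + K_p·G_p(0)).
G_p(0) = 0.5238. Require 1/(1 + K_p·0.5238) = 0.04, so 1 + 0.5238·K_p = 25.
K_p = (25 − 1)/0.5238 = 45.8.

K_p = 45.8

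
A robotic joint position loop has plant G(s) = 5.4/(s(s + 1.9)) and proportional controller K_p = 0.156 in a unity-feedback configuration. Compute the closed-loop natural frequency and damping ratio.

The closed-loop denominator is s(s+1.9) + 0.156·5.4 = s² + 1.9s + 0.8424.
Matching s² + 2ζω_n s + ω_n²: ω_n = √0.8424 = 0.9178 rad/s and 2ζω_n = 1.9, so ζ = 1.9/(2·0.9178) = 1.04.

ω_n = 0.918 rad/s, ζ = 1.04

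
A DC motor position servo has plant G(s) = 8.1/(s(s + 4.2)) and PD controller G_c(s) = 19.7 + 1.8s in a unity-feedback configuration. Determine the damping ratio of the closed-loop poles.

Forward path: (19.7 + 1.8s)·8.1/(s(s+4.2)). The closed-loop characteristic equation is s² + (4.2 + 8.1·1.8)s + 8.1·19.7 = 0.
That is s² + 18.78s + 159.6 = 0, so ω_n = 12.63 rad/s and ζ = 18.78/(2·12.63) = 0.7433.

ζ = 0.743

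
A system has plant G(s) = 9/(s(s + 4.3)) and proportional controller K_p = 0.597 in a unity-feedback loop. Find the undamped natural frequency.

ω_n = 2.32 rad/s

1 + K_p·G(s) = 0 gives s² + 4.3s + 5.373 = 0.
Matching s² + 2ζω_n s + ω_n²: ω_n = √5.373 = 2.318 rad/s and 2ζω_n = 4.3, so ζ = 4.3/(2·2.318) = 0.928.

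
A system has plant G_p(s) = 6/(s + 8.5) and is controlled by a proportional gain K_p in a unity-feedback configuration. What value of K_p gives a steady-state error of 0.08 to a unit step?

K_p = 16.3

For a type-0 loop with proportional control, e_ss = 1/(1 + K_p·G_p(0)).
G_p(0) = 0.7059. Require 1/(1 + K_p·0.7059) = 0.08, so 1 + 0.7059·K_p = 12.5.
K_p = (12.5 − 1)/0.7059 = 16.3.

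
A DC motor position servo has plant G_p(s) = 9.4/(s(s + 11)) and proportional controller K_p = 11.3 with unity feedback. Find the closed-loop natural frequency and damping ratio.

With unity feedback the closed-loop characteristic equation is s² + 11s + 11.3·9.4 = s² + 11s + 106.2 = 0.
Matching s² + 2ζω_n s + ω_n²: ω_n = √106.2 = 10.31 rad/s and 2ζω_n = 11, so ζ = 11/(2·10.31) = 0.534.

ω_n = 10.3 rad/s, ζ = 0.534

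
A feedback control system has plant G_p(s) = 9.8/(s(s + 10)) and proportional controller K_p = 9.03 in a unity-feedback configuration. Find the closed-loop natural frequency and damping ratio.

ω_n = 9.41 rad/s, ζ = 0.532

With unity feedback the closed-loop characteristic equation is s² + 10s + 9.03·9.8 = s² + 10s + 88.49 = 0.
So ω_n² = 88.49 ⇒ ω_n = 9.407 rad/s, and ζ = 10/(2ω_n) = 0.532.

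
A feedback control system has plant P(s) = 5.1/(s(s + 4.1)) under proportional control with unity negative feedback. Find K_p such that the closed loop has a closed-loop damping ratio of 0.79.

K_p = 1.32

Closed-loop characteristic equation: s² + 4.1s + K_p·5.1 = 0.
So ω_n = √(5.1K_p) and 2ζω_n = 4.1, giving ζ = 4.1/(2√(5.1K_p)).
Setting ζ = 0.79: √(5.1K_p) = 4.1/(2·0.79) = 2.595, so K_p = 6.734/5.1 = 1.32.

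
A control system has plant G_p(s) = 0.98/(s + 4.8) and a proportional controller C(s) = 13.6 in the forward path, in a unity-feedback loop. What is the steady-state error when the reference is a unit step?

The loop is type 0. Static position error constant K_pos = C(0)·G_p(0) = 13.6·0.2042 = 2.777.
Steady-state error to a unit step: e_ss = 1/(1+K_pos) = 1/3.777 = 0.265.

0.265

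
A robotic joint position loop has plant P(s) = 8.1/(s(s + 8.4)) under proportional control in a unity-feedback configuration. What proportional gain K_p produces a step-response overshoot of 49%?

K_p = 44.4

From %OS = 100·exp(−πζ/√(1−ζ²)) = 49%, ζ = −ln(0.49)/√(π²+ln²(0.49)) = 0.2214.
Characteristic equation s² + 8.4s + 8.1K_p = 0 gives ζ = 8.4/(2√(8.1K_p)).
Setting ζ = 0.2214: √(8.1K_p) = 8.4/(2·0.2214) = 18.97, so K_p = 359.8/8.1 = 44.4.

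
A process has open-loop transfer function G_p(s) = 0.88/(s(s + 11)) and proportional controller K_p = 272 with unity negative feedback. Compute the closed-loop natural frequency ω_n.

ω_n = 15.5 rad/s

1 + K_p·G_p(s) = 0 gives s² + 11s + 239.4 = 0.
So ω_n² = 239.4 ⇒ ω_n = 15.47 rad/s, and ζ = 11/(2ω_n) = 0.355.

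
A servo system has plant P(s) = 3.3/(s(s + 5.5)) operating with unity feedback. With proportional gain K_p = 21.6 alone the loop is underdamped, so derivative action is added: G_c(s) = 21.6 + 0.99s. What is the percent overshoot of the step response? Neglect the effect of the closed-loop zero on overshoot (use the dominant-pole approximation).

14.8%

Forward path: (21.6 + 0.99s)·3.3/(s(s+5.5)). The closed-loop characteristic equation is s² + (5.5 + 3.3·0.99)s + 3.3·21.6 = 0.
That is s² + 8.767s + 71.28 = 0, so ω_n = 8.443 rad/s and ζ = 8.767/(2·8.443) = 0.5192.
%OS = 100·exp(−πζ/√(1−ζ²)) = 14.8%.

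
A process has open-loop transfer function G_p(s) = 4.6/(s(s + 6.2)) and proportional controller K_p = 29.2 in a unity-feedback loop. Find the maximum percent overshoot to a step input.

From 1 + K_pG_p(s) = 0: s² + 6.2s + 134.3 = 0 ⇒ ω_n = 11.59, ζ = 0.2675.
%OS = 100·exp(−πζ/√(1−ζ²)) = 100·exp(−π·0.2675/√0.9285) = 41.8%.

41.8%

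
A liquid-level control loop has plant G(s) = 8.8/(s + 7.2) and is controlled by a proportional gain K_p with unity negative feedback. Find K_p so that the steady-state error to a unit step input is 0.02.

For a type-0 loop with proportional control, e_ss = 1/(1 + K_p·G(0)).
G(0) = 1.222. Require 1/(1 + K_p·1.222) = 0.02, so 1 + 1.222·K_p = 50.
K_p = (50 − 1)/1.222 = 40.1.

K_p = 40.1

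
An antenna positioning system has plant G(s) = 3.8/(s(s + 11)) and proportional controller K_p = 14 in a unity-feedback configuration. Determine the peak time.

Closed-loop characteristic equation: s² + 11s + 53.2 = 0, so ω_n = 7.294 rad/s and ζ = 11/(2·7.294) = 0.7541.
Damped frequency ω_d = ω_n√(1−ζ²) = 4.791 rad/s, so peak time T_p = π/ω_d = 0.656 s.

T_p = 0.656 s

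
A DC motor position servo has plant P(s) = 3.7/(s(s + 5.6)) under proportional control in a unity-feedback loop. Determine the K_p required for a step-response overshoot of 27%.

From %OS = 100·exp(−πζ/√(1−ζ²)) = 27%, ζ = −ln(0.27)/√(π²+ln²(0.27)) = 0.3847.
Characteristic equation s² + 5.6s + 3.7K_p = 0 gives ζ = 5.6/(2√(3.7K_p)).
Setting ζ = 0.3847: √(3.7K_p) = 5.6/(2·0.3847) = 7.278, so K_p = 52.98/3.7 = 14.3.

K_p = 14.3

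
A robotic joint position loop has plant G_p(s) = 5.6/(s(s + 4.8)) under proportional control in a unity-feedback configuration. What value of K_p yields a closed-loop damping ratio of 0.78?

Closed-loop characteristic equation: s² + 4.8s + K_p·5.6 = 0.
So ω_n = √(5.6K_p) and 2ζω_n = 4.8, giving ζ = 4.8/(2√(5.6K_p)).
Setting ζ = 0.78: √(5.6K_p) = 4.8/(2·0.78) = 3.077, so K_p = 9.467/5.6 = 1.69.

K_p = 1.69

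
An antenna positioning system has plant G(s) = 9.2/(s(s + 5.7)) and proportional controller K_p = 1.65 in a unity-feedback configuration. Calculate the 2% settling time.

From 1 + K_pG(s) = 0: s² + 5.7s + 15.18 = 0 ⇒ ω_n = 3.896, ζ = 0.7315.
2% settling time T_s ≈ 4/(ζω_n) = 4/2.85 = 1.4 s.

T_s ≈ 1.4 s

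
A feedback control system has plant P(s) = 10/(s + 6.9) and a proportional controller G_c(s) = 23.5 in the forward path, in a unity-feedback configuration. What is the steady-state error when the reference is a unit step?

The loop is type 0. Static position error constant K_pos = G_c(0)·P(0) = 23.5·1.449 = 34.06.
Steady-state error to a unit step: e_ss = 1/(1+K_pos) = 1/35.06 = 0.0285.

0.0285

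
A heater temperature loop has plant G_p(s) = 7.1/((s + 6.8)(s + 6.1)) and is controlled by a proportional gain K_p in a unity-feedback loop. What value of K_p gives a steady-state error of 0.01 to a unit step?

K_p = 578

Steady-state error for a unit step on this type-0 loop is 1/(1 + K_p·G_p(0)).
G_p(0) = 0.1712. Require 1/(1 + K_p·0.1712) = 0.01, so 1 + 0.1712·K_p = 100.
K_p = (100 − 1)/0.1712 = 578.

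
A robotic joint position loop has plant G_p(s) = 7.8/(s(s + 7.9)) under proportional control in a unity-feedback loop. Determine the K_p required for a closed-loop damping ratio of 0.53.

K_p = 7.12

Closed-loop characteristic equation: s² + 7.9s + K_p·7.8 = 0.
So ω_n = √(7.8K_p) and 2ζω_n = 7.9, giving ζ = 7.9/(2√(7.8K_p)).
Setting ζ = 0.53: √(7.8K_p) = 7.9/(2·0.53) = 7.453, so K_p = 55.54/7.8 = 7.12.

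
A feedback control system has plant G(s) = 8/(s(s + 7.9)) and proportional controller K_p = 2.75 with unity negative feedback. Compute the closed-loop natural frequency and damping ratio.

ω_n = 4.69 rad/s, ζ = 0.842

The closed-loop denominator is s(s+7.9) + 2.75·8 = s² + 7.9s + 22.
So ω_n² = 22 ⇒ ω_n = 4.69 rad/s, and ζ = 7.9/(2ω_n) = 0.842.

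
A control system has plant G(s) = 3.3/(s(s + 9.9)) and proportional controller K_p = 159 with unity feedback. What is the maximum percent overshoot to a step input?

49.9%

The closed-loop denominator s² + 9.9s + 524.7 gives ω_n = √524.7 = 22.91 and ζ = 9.9/(2ω_n) = 0.2161.
%OS = 100·exp(−πζ/√(1−ζ²)) = 100·exp(−π·0.2161/√0.9533) = 49.9%.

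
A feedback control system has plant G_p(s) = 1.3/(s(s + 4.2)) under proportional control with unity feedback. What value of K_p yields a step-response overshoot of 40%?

From %OS = 100·exp(−πζ/√(1−ζ²)) = 40%, ζ = −ln(0.4)/√(π²+ln²(0.4)) = 0.28.
Characteristic equation s² + 4.2s + 1.3K_p = 0 gives ζ = 4.2/(2√(1.3K_p)).
Setting ζ = 0.28: √(1.3K_p) = 4.2/(2·0.28) = 7.5, so K_p = 56.25/1.3 = 43.3.

K_p = 43.3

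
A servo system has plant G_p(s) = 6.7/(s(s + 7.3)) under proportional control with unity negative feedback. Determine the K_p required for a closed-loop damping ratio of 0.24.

Closed-loop characteristic equation: s² + 7.3s + K_p·6.7 = 0.
So ω_n = √(6.7K_p) and 2ζω_n = 7.3, giving ζ = 7.3/(2√(6.7K_p)).
Setting ζ = 0.24: √(6.7K_p) = 7.3/(2·0.24) = 15.21, so K_p = 231.3/6.7 = 34.5.

K_p = 34.5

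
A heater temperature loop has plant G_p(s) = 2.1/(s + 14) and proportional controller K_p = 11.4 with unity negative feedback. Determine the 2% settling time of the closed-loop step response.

T_s ≈ 0.105 s

Closed-loop transfer function: T(s) = K_p·G_p(s)/(1 + K_p·G_p(s)) = 23.94/(s + 14 + 23.94) = 23.94/(s + 37.94).
Time constant τ = 1/37.94 = 0.02636 s, so the 2% settling time is about 4τ = 0.105 s.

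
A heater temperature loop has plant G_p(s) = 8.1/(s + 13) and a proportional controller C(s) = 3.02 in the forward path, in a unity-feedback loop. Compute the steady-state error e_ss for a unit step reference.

The loop is type 0. Static position error constant K_pos = C(0)·G_p(0) = 3.02·0.6231 = 1.882.
Steady-state error to a unit step: e_ss = 1/(1+K_pos) = 1/2.882 = 0.347.

0.347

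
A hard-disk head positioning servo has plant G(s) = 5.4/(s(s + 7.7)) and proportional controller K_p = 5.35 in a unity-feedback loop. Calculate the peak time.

T_p = 0.838 s

Closed-loop characteristic equation: s² + 7.7s + 28.89 = 0, so ω_n = 5.375 rad/s and ζ = 7.7/(2·5.375) = 0.7163.
Damped frequency ω_d = ω_n√(1−ζ²) = 3.751 rad/s, so peak time T_p = π/ω_d = 0.838 s.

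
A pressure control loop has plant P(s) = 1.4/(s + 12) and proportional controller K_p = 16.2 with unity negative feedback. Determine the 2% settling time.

T_s ≈ 0.115 s

Closed-loop transfer function: T(s) = K_p·P(s)/(1 + K_p·P(s)) = 22.68/(s + 12 + 22.68) = 22.68/(s + 34.68).
Time constant τ = 1/34.68 = 0.02884 s, so the 2% settling time is about 4τ = 0.115 s.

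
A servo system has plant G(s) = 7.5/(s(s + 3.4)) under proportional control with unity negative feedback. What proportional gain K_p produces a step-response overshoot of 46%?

From %OS = 100·exp(−πζ/√(1−ζ²)) = 46%, ζ = −ln(0.46)/√(π²+ln²(0.46)) = 0.24.
Characteristic equation s² + 3.4s + 7.5K_p = 0 gives ζ = 3.4/(2√(7.5K_p)).
Setting ζ = 0.24: √(7.5K_p) = 3.4/(2·0.24) = 7.085, so K_p = 50.19/7.5 = 6.69.

K_p = 6.69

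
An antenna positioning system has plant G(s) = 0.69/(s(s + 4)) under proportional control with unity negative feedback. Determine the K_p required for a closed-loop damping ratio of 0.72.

K_p = 11.2

Closed-loop characteristic equation: s² + 4s + K_p·0.69 = 0.
So ω_n = √(0.69K_p) and 2ζω_n = 4, giving ζ = 4/(2√(0.69K_p)).
Setting ζ = 0.72: √(0.69K_p) = 4/(2·0.72) = 2.778, so K_p = 7.716/0.69 = 11.2.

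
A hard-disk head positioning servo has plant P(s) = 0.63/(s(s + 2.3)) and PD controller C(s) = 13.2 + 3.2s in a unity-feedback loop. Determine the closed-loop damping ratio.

ζ = 0.748

Forward path: (13.2 + 3.2s)·0.63/(s(s+2.3)). The closed-loop characteristic equation is s² + (2.3 + 0.63·3.2)s + 0.63·13.2 = 0.
That is s² + 4.316s + 8.316 = 0, so ω_n = 2.884 rad/s and ζ = 4.316/(2·2.884) = 0.7483.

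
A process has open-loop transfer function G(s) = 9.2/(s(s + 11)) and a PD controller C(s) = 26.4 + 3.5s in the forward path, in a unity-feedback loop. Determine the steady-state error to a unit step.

The open loop C(s)G(s) has a pole at the origin (type 1), so the static position error constant is infinite and e_ss = 1/(1+∞) = 0.

0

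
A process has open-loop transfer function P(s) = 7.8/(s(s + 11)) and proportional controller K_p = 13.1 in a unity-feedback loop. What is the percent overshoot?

13%

Closed-loop characteristic equation: s² + 11s + 102.2 = 0, so ω_n = 10.11 rad/s and ζ = 11/(2·10.11) = 0.5441.
%OS = 100·exp(−πζ/√(1−ζ²)) = 100·exp(−π·0.5441/√0.704) = 13%.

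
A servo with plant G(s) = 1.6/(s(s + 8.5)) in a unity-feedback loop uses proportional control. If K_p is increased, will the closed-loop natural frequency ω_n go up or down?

increase

ω_n = √(1.6·K_p), which grows with K_p.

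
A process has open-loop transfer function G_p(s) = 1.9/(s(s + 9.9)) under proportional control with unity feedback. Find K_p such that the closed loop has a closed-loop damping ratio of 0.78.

K_p = 21.2

Closed-loop characteristic equation: s² + 9.9s + K_p·1.9 = 0.
So ω_n = √(1.9K_p) and 2ζω_n = 9.9, giving ζ = 9.9/(2√(1.9K_p)).
Setting ζ = 0.78: √(1.9K_p) = 9.9/(2·0.78) = 6.346, so K_p = 40.27/1.9 = 21.2.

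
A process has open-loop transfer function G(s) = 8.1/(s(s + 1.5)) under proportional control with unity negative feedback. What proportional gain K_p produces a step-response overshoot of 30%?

From %OS = 100·exp(−πζ/√(1−ζ²)) = 30%, ζ = −ln(0.3)/√(π²+ln²(0.3)) = 0.3579.
Characteristic equation s² + 1.5s + 8.1K_p = 0 gives ζ = 1.5/(2√(8.1K_p)).
Setting ζ = 0.3579: √(8.1K_p) = 1.5/(2·0.3579) = 2.096, so K_p = 4.392/8.1 = 0.542.

K_p = 0.542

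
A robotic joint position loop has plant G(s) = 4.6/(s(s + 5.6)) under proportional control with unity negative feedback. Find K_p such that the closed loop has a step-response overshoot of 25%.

K_p = 10.5

From %OS = 100·exp(−πζ/√(1−ζ²)) = 25%, ζ = −ln(0.25)/√(π²+ln²(0.25)) = 0.4037.
Characteristic equation s² + 5.6s + 4.6K_p = 0 gives ζ = 5.6/(2√(4.6K_p)).
Setting ζ = 0.4037: √(4.6K_p) = 5.6/(2·0.4037) = 6.936, so K_p = 48.1/4.6 = 10.5.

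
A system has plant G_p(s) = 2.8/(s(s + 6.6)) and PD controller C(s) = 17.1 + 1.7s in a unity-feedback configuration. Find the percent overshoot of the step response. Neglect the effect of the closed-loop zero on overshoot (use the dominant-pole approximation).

1.09%

Forward path: (17.1 + 1.7s)·2.8/(s(s+6.6)). The closed-loop characteristic equation is s² + (6.6 + 2.8·1.7)s + 2.8·17.1 = 0.
That is s² + 11.36s + 47.88 = 0, so ω_n = 6.92 rad/s and ζ = 11.36/(2·6.92) = 0.8209.
%OS = 100·exp(−πζ/√(1−ζ²)) = 1.09%.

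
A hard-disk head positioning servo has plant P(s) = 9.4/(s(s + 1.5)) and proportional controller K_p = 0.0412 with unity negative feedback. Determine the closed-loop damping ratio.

1 + K_p·P(s) = 0 gives s² + 1.5s + 0.3873 = 0.
So ω_n² = 0.3873 ⇒ ω_n = 0.6223 rad/s, and ζ = 1.5/(2ω_n) = 1.21.

ζ = 1.21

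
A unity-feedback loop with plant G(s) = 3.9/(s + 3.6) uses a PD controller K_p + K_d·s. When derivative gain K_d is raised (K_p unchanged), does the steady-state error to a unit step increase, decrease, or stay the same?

unchanged

At s = 0 the derivative term contributes nothing: C(0) = K_p regardless of K_d, so K_pos = K_p·G(0) and e_ss are unchanged.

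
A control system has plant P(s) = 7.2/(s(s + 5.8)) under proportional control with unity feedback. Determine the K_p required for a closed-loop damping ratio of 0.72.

Closed-loop characteristic equation: s² + 5.8s + K_p·7.2 = 0.
So ω_n = √(7.2K_p) and 2ζω_n = 5.8, giving ζ = 5.8/(2√(7.2K_p)).
Setting ζ = 0.72: √(7.2K_p) = 5.8/(2·0.72) = 4.028, so K_p = 16.22/7.2 = 2.25.

K_p = 2.25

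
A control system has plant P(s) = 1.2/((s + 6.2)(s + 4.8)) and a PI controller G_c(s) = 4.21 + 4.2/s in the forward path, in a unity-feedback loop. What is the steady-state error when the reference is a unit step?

0

The open loop G_c(s)P(s) has a pole at the origin (type 1), so the static position error constant is infinite and e_ss = 1/(1+∞) = 0.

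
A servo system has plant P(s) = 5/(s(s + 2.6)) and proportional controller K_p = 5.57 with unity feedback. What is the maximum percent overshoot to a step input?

Closed-loop characteristic equation: s² + 2.6s + 27.85 = 0, so ω_n = 5.277 rad/s and ζ = 2.6/(2·5.277) = 0.2463.
%OS = 100·exp(−πζ/√(1−ζ²)) = 100·exp(−π·0.2463/√0.9393) = 45%.

45%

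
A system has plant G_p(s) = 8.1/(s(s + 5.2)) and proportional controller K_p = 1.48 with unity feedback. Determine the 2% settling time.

Closed-loop characteristic equation: s² + 5.2s + 11.99 = 0, so ω_n = 3.462 rad/s and ζ = 5.2/(2·3.462) = 0.7509.
2% settling time T_s ≈ 4/(ζω_n) = 4/2.6 = 1.54 s.

T_s ≈ 1.54 s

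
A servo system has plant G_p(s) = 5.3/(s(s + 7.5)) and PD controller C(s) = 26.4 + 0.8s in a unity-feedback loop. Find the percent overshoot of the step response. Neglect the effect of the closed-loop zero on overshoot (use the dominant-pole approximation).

16.6%

Forward path: (26.4 + 0.8s)·5.3/(s(s+7.5)). The closed-loop characteristic equation is s² + (7.5 + 5.3·0.8)s + 5.3·26.4 = 0.
That is s² + 11.74s + 139.9 = 0, so ω_n = 11.83 rad/s and ζ = 11.74/(2·11.83) = 0.4962.
%OS = 100·exp(−πζ/√(1−ζ²)) = 16.6%.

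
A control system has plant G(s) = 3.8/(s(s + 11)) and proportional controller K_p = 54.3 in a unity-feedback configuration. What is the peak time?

From 1 + K_pG(s) = 0: s² + 11s + 206.3 = 0 ⇒ ω_n = 14.36, ζ = 0.3829.
Damped frequency ω_d = ω_n√(1−ζ²) = 13.27 rad/s, so peak time T_p = π/ω_d = 0.237 s.

T_p = 0.237 s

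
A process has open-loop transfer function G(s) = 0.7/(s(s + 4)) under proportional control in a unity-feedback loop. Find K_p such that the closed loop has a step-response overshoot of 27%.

K_p = 38.6

From %OS = 100·exp(−πζ/√(1−ζ²)) = 27%, ζ = −ln(0.27)/√(π²+ln²(0.27)) = 0.3847.
Characteristic equation s² + 4s + 0.7K_p = 0 gives ζ = 4/(2√(0.7K_p)).
Setting ζ = 0.3847: √(0.7K_p) = 4/(2·0.3847) = 5.199, so K_p = 27.03/0.7 = 38.6.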